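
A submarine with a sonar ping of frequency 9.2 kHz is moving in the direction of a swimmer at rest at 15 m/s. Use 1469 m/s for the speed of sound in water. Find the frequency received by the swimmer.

9.29 kHz

Only the source moves, toward the listener, so f' = f · v/(v − v_s).
f' = 9.2 × 1469/(1469 − 15) = 9.2 × 1469/1454 ≈ 9.29 kHz.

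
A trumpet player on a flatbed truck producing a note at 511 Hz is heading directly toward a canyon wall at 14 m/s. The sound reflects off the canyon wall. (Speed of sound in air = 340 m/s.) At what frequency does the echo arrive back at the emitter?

The canyon wall receives the sound from a moving source: f₁ = f₀ · v/(v − v_e) = 511 × 340/326 ≈ 533 Hz.
On the return leg the trumpet player on a flatbed truck is a moving observer: f₂ = f₁ · (v + v_e)/v = 533 × 354/340 ≈ 555 Hz.
Equivalently f₂ = f₀ · (v + v_e)/(v − v_e).

555 Hz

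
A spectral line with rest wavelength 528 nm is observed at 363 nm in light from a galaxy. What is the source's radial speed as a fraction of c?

λ'/λ₀ = 0.6875 < 1 (blueshift), so the source is approaching.
λ'/λ₀ = √((1 − β)/(1 + β)) for an approaching source ⇒ β = (1 − r²)/(1 + r²) with r = λ'/λ₀.
β = (1 − 0.4727)/(1 + 0.4727) ≈ 0.358.

0.358c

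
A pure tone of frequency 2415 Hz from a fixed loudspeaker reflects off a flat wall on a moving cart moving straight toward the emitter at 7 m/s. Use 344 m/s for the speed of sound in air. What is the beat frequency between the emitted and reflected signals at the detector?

100 Hz

The flat wall on a moving cart first receives the wave as a moving observer: f₁ = f₀ · (v + u)/v = 2415 × (344 + 7)/344 ≈ 2464.1 Hz.
On reflection it acts as a source moving toward the stationary detector: f₂ = f₁ · v/(v − u) = 2464.1 × 344/337 ≈ 2515.3 Hz.
Beat frequency: |f₂ − f₀| = 2u·f₀/(v − u) = 2 × 7 × 2415/337 ≈ 100 Hz.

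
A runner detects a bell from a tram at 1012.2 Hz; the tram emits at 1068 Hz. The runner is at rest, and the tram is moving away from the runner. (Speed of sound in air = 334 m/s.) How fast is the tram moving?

18.4 m/s

f' = f · v/(v + v_s) ⇒ v_s = v · |1 − f/f'|.
v_s = 334 × |1 − 1068/1012.2| = 334 × 0.05513 ≈ 18.4 m/s.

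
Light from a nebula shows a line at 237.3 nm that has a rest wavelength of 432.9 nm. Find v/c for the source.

λ'/λ₀ = 0.5482 < 1 (blueshift), so the source is approaching.
λ'/λ₀ = √((1 − β)/(1 + β)) for an approaching source ⇒ β = (1 − r²)/(1 + r²) with r = λ'/λ₀.
β = (1 − 0.3005)/(1 + 0.3005) ≈ 0.538.

0.538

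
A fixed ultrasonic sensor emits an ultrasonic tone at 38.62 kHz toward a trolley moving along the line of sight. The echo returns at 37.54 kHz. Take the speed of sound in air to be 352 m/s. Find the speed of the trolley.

Double Doppler shift off a moving reflector: f₂ = f₀ · (v + u)/(v − u) (u > 0 toward emitter).
Rearranging, u = v · (f₂ − f₀)/(f₂ + f₀) = 352 × -1.08/76.16 ≈ -5.0 m/s.
So the trolley is moving at 5.0 m/s away from the emitter.

5.0 m/s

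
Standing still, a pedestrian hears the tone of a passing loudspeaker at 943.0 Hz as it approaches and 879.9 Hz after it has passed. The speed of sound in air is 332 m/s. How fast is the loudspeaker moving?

11.5 m/s

f₁/f₂ = (v + v_s)/(v − v_s), so v_s = v · (f₁ − f₂)/(f₁ + f₂).
v_s = 332 × (943.0 − 879.9)/(943.0 + 879.9) = 332 × 63.1/1822.9 ≈ 11.5 m/s.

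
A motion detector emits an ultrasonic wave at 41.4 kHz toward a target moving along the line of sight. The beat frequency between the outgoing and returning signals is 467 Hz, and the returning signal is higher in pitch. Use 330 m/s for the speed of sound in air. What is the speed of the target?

Double Doppler shift off a moving reflector: f₂ = f₀ · (v + u)/(v − u) (u > 0 toward emitter).
Returning signal is higher, so f₂ = f₀ + Δf = 41400 + 467 = 41867 Hz.
Rearranging, u = v · (f₂ − f₀)/(f₂ + f₀) = 330 × 467/83267 ≈ 1.85 m/s.
So the target is moving at 1.85 m/s toward the emitter.

1.85 m/s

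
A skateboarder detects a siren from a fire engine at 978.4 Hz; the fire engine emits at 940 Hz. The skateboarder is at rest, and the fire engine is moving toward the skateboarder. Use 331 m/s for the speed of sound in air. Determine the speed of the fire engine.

f' = f · v/(v − v_s) ⇒ v_s = v · |1 − f/f'|.
v_s = 331 × |1 − 940/978.4| = 331 × 0.03925 ≈ 13.0 m/s.

13.0 m/s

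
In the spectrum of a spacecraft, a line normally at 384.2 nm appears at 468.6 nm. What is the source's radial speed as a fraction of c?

λ'/λ₀ = 1.2197 > 1 (redshift), so the source is receding.
λ'/λ₀ = √((1 + β)/(1 − β)) for a receding source ⇒ β = (r² − 1)/(r² + 1) with r = λ'/λ₀.
β = (1.4876 − 1)/(1.4876 + 1) ≈ 0.196.

0.196c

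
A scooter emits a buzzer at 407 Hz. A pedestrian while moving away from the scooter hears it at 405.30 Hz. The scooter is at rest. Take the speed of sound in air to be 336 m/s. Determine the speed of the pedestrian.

1.40 m/s

f' = f · (v − v_o)/v ⇒ v_o = v · |f'/f − 1|.
v_o = 336 × |405.30/407 − 1| = 336 × 0.004177 ≈ 1.40 m/s.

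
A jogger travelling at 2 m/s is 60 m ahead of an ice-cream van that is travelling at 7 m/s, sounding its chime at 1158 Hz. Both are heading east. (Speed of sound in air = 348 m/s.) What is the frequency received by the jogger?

1175 Hz

The jogger is ahead, so the ice-cream van is moving toward it while the jogger is moving away from the ice-cream van.
Both move, so f' = f · (v − v_o)/(v − v_s).
f' = 1158 × (348 − 2)/(348 − 7) = 1158 × 346/341 ≈ 1175 Hz.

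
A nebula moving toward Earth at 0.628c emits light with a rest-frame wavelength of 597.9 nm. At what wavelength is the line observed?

Relativistic Doppler for wavelength: λ' = λ₀ · √((1 − β)/(1 + β)).
λ' = 597.9 × √(0.3720/1.6280) = 597.9 × 0.47802 ≈ 285.8 nm.

285.8 nm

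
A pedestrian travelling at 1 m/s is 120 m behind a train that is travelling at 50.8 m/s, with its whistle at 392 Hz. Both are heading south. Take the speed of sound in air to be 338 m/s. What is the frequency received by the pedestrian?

342 Hz

The pedestrian is behind, so the train is moving away from it while the pedestrian is moving toward the train.
General Doppler shift: f' = f · (v + v_o)/(v + v_s).
f' = 392 × (338 + 1)/(338 + 50.8) = 392 × 339/388.8 ≈ 342 Hz.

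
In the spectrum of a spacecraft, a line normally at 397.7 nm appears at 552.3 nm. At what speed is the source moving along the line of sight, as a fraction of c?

λ'/λ₀ = 1.3887 > 1 (redshift), so the source is receding.
λ'/λ₀ = √((1 + β)/(1 − β)) for a receding source ⇒ β = (r² − 1)/(r² + 1) with r = λ'/λ₀.
β = (1.9286 − 1)/(1.9286 + 1) ≈ 0.317.

0.317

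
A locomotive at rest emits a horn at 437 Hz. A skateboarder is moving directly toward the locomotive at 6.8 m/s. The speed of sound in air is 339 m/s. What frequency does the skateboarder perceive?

446 Hz

Moving observer, stationary source: f' = f · (v + v_o)/v.
f' = 437 × (339 + 6.8)/339 = 437 × 345.8/339 ≈ 446 Hz.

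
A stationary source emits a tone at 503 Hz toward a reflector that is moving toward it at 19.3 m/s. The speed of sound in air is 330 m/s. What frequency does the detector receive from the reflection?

565 Hz

The reflector first receives the wave as a moving observer: f₁ = f₀ · (v + u)/v = 503 × (330 + 19.3)/330 ≈ 532 Hz.
On reflection it acts as a source moving toward the stationary detector: f₂ = f₁ · v/(v − u) = 532 × 330/310.7 ≈ 565 Hz.
Equivalently f₂ = f₀ · (v + u)/(v − u).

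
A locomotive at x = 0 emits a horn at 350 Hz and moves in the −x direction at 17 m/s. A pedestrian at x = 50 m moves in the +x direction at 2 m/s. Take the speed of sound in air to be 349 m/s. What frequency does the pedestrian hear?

The observer lies on the +x side, so the source is heading away from the observer and the observer is heading away from the source.
Both move, so f' = f · (v − v_o)/(v + v_s).
f' = 350 × (349 − 2)/(349 + 17) = 350 × 347/366 ≈ 332 Hz.

332 Hz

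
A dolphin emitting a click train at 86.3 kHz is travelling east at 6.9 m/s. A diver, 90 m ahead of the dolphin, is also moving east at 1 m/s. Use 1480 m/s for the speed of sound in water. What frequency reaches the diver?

86.6 kHz

The diver is ahead, so the dolphin is moving toward it while the diver is moving away from the dolphin.
Both move, so f' = f · (v − v_o)/(v − v_s).
f' = 86.3 × (1480 − 1)/(1480 − 6.9) = 86.3 × 1479/1473.1 ≈ 86.6 kHz.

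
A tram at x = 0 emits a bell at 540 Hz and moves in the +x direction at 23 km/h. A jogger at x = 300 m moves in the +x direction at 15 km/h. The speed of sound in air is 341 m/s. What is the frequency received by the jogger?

544 Hz

23 km/h = 6.389 m/s; 15 km/h = 4.167 m/s.
The observer lies on the +x side, so the source is heading toward the observer and the observer is heading away from the source.
Both move, so f' = f · (v − v_o)/(v − v_s).
f' = 540 × (341 − 4.167)/(341 − 6.389) = 540 × 336.83/334.61 ≈ 544 Hz.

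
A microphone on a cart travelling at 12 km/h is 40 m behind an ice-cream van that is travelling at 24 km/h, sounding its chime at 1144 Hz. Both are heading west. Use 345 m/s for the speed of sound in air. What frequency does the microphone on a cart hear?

1133 Hz

24 km/h = 6.667 m/s; 12 km/h = 3.333 m/s.
The microphone on a cart is behind, so the ice-cream van is moving away from it while the microphone on a cart is moving toward the ice-cream van.
General Doppler shift: f' = f · (v + v_o)/(v + v_s).
f' = 1144 × (345 + 3.333)/(345 + 6.667) = 1144 × 348.33/351.67 ≈ 1133 Hz.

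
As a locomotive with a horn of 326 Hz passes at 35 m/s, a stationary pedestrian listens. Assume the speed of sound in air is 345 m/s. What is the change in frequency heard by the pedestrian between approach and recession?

Approaching: f₁ = f · v/(v − v_s) = 326 × 345/310 ≈ 362.8 Hz.
Receding: f₂ = f · v/(v + v_s) = 326 × 345/380 ≈ 296.0 Hz.
Drop: f₁ − f₂ = 2f·v·v_s/(v² − v_s²) = 2 × 326 × 345 × 35/(345² − 35²) ≈ 66.8 Hz.

66.8 Hz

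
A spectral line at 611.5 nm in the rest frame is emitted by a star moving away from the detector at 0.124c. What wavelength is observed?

Relativistic Doppler for wavelength: λ' = λ₀ · √((1 + β)/(1 − β)).
λ' = 611.5 × √(1.1240/0.8760) = 611.5 × 1.13274 ≈ 692.7 nm.

692.7 nm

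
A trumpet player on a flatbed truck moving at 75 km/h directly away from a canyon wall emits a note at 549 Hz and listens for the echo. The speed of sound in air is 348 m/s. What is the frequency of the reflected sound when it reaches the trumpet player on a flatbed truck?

487 Hz

75 km/h = 20.83 m/s.
The canyon wall receives the sound from a moving source: f₁ = f₀ · v/(v + v_e) = 549 × 348/368.83 ≈ 518 Hz.
On the return leg the trumpet player on a flatbed truck is a moving observer: f₂ = f₁ · (v − v_e)/v = 518 × 327.17/348 ≈ 487 Hz.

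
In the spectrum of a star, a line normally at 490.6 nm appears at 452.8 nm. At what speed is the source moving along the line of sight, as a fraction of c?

0.080c

λ'/λ₀ = 0.9230 < 1 (blueshift), so the source is approaching.
λ'/λ₀ = √((1 − β)/(1 + β)) for an approaching source ⇒ β = (1 − r²)/(1 + r²) with r = λ'/λ₀.
β = (1 − 0.8518)/(1 + 0.8518) ≈ 0.080.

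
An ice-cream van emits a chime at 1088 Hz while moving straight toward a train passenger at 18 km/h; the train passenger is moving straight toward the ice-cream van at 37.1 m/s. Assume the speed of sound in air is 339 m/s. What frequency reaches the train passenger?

1225 Hz

18 km/h = 5 m/s.
Both move, so f' = f · (v + v_o)/(v − v_s).
f' = 1088 × (339 + 37.1)/(339 − 5) = 1088 × 376.1/334 ≈ 1225 Hz.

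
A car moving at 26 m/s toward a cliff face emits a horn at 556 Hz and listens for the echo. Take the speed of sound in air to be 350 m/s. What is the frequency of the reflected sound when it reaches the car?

The cliff face receives the sound from a moving source: f₁ = f₀ · v/(v − v_e) = 556 × 350/324 ≈ 601 Hz.
On the return leg the car is a moving observer: f₂ = f₁ · (v + v_e)/v = 601 × 376/350 ≈ 645 Hz.
Equivalently f₂ = f₀ · (v + v_e)/(v − v_e).

645 Hz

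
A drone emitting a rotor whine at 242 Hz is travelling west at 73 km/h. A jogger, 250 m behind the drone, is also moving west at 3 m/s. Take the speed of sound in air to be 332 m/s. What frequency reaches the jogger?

73 km/h = 20.28 m/s.
The jogger is behind, so the drone is moving away from it while the jogger is moving toward the drone.
General Doppler shift: f' = f · (v + v_o)/(v + v_s).
f' = 242 × (332 + 3)/(332 + 20.28) = 242 × 335/352.28 ≈ 230 Hz.

230 Hz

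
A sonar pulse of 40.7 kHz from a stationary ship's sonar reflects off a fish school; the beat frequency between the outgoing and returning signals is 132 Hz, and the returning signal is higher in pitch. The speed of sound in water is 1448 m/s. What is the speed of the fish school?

Double Doppler shift off a moving reflector: f₂ = f₀ · (v + u)/(v − u) (u > 0 toward emitter).
Returning signal is higher, so f₂ = f₀ + Δf = 40700 + 132 = 40832 Hz.
Rearranging, u = v · (f₂ − f₀)/(f₂ + f₀) = 1448 × 132/81532 ≈ 2.34 m/s.
So the fish school is moving at 2.34 m/s toward the emitter.

2.34 m/s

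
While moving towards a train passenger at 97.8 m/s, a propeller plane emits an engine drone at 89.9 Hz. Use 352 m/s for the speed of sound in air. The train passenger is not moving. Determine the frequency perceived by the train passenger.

124 Hz

Only the source moves, toward the listener, so f' = f · v/(v − v_s).
f' = 89.9 × 352/(352 − 97.8) = 89.9 × 352/254.2 ≈ 124 Hz.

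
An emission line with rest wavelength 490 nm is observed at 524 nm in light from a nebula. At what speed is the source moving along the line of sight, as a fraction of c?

λ'/λ₀ = 1.0694 > 1 (redshift), so the source is receding.
λ'/λ₀ = √((1 + β)/(1 − β)) for a receding source ⇒ β = (r² − 1)/(r² + 1) with r = λ'/λ₀.
β = (1.1436 − 1)/(1.1436 + 1) ≈ 0.067.

0.067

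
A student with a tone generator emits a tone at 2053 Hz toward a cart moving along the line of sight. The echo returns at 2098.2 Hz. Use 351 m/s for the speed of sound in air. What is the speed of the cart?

3.8 m/s

Double Doppler shift off a moving reflector: f₂ = f₀ · (v + u)/(v − u) (u > 0 toward emitter).
Rearranging, u = v · (f₂ − f₀)/(f₂ + f₀) = 351 × 45.2/4151.2 ≈ 3.8 m/s.
So the cart is moving at 3.8 m/s toward the emitter.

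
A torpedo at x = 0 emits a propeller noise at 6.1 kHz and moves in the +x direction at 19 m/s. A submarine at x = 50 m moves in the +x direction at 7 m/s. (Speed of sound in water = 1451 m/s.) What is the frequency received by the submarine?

The observer lies on the +x side, so the source is heading toward the observer and the observer is heading away from the source.
General Doppler shift: f' = f · (v − v_o)/(v − v_s).
f' = 6.1 × (1451 − 7)/(1451 − 19) = 6.1 × 1444/1432 ≈ 6.15 kHz.

6.15 kHz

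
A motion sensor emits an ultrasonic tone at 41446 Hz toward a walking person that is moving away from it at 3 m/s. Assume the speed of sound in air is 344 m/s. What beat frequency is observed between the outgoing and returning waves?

717 Hz

At the walking person (a moving observer), f₁ = f₀ · (v − u)/v = 41446 × 341/344 ≈ 41085 Hz.
The reflection then acts as a moving source: f₂ = f₁ · v/(v + u) ≈ 40729 Hz.
Beat frequency: |f₂ − f₀| = 2u·f₀/(v + u) = 2 × 3 × 41446/347 ≈ 717 Hz.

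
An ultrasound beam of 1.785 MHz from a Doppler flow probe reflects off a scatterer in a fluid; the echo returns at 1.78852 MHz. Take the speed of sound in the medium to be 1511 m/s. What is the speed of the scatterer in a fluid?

1.49 m/s

Double Doppler shift off a moving reflector: f₂ = f₀ · (v + u)/(v − u) (u > 0 toward emitter).
Rearranging, u = v · (f₂ − f₀)/(f₂ + f₀) = 1511 × 0.00352/3.57352 ≈ 1.49 m/s.
So the scatterer in a fluid is moving at 1.49 m/s toward the emitter.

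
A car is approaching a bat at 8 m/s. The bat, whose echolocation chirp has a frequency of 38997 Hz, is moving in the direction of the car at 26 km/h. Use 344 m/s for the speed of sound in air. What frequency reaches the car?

26 km/h = 7.222 m/s.
Both move, so f' = f · (v + v_o)/(v − v_s).
f' = 38997 × (344 + 8)/(344 − 7.222) = 38997 × 352/336.78 ≈ 40760 Hz.

40760 Hz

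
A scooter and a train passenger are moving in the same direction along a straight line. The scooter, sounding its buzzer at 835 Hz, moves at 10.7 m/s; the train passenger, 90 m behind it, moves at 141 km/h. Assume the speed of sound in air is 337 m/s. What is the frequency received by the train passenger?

141 km/h = 39.17 m/s.
The train passenger is behind, so the scooter is moving away from it while the train passenger is moving toward the scooter.
Both move, so f' = f · (v + v_o)/(v + v_s).
f' = 835 × (337 + 39.17)/(337 + 10.7) = 835 × 376.17/347.7 ≈ 903 Hz.

903 Hz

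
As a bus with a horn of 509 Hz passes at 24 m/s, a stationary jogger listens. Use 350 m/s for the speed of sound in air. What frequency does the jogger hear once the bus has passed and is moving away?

Receding: f₂ = f · v/(v + v_s) = 509 × 350/374 ≈ 476 Hz.

476 Hz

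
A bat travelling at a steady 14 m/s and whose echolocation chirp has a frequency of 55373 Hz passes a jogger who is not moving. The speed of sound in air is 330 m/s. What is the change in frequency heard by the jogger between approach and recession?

4707 Hz

Approaching: f₁ = f · v/(v − v_s) = 55373 × 330/316 ≈ 57826 Hz.
Receding: f₂ = f · v/(v + v_s) = 55373 × 330/344 ≈ 53119 Hz.
Drop: f₁ − f₂ = 2f·v·v_s/(v² − v_s²) = 2 × 55373 × 330 × 14/(330² − 14²) ≈ 4707 Hz.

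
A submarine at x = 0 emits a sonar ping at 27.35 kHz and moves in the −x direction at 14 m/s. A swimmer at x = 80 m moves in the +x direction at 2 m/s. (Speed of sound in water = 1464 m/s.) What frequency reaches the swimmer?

The observer lies on the +x side, so the source is heading away from the observer and the observer is heading away from the source.
Both move, so f' = f · (v − v_o)/(v + v_s).
f' = 27.35 × (1464 − 2)/(1464 + 14) = 27.35 × 1462/1478 ≈ 27.1 kHz.

27.1 kHz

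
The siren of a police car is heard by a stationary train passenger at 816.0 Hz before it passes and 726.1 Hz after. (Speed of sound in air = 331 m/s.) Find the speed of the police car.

19.3 m/s

f₁/f₂ = (v + v_s)/(v − v_s), so v_s = v · (f₁ − f₂)/(f₁ + f₂).
v_s = 331 × (816.0 − 726.1)/(816.0 + 726.1) = 331 × 89.9/1542.1 ≈ 19.3 m/s.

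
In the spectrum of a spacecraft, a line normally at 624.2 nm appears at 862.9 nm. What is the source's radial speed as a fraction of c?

λ'/λ₀ = 1.3824 > 1 (redshift), so the source is receding.
λ'/λ₀ = √((1 + β)/(1 − β)) for a receding source ⇒ β = (r² − 1)/(r² + 1) with r = λ'/λ₀.
β = (1.9111 − 1)/(1.9111 + 1) ≈ 0.313.

0.313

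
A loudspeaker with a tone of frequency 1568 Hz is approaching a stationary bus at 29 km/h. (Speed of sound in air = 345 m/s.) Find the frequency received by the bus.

1605 Hz

29 km/h = 8.056 m/s.
Moving source, stationary observer: f' = f · v/(v − v_s) since the source is approaching.
f' = 1568 × 345/(345 − 8.056) = 1568 × 345/336.9 ≈ 1605 Hz.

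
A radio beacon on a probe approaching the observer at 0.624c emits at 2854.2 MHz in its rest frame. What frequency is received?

Relativistic Doppler for frequency: f' = f₀ · √((1 + β)/(1 − β)).
f' = 2854.2 × √(1.6240/0.3760) = 2854.2 × 2.07826 ≈ 5931.8 MHz.

5931.8 MHz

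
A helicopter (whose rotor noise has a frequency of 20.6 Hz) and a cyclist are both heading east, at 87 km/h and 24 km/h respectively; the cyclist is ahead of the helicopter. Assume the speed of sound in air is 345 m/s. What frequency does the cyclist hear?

87 km/h = 24.17 m/s; 24 km/h = 6.667 m/s.
The cyclist is ahead, so the helicopter is moving toward it while the cyclist is moving away from the helicopter.
Both move, so f' = f · (v − v_o)/(v − v_s).
f' = 20.6 × (345 − 6.667)/(345 − 24.17) = 20.6 × 338.33/320.83 ≈ 21.7 Hz.

21.7 Hz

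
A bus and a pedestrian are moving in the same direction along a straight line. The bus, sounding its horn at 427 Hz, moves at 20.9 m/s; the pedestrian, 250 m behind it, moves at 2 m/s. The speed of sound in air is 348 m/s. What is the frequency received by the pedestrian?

405 Hz

The pedestrian is behind, so the bus is moving away from it while the pedestrian is moving toward the bus.
General Doppler shift: f' = f · (v + v_o)/(v + v_s).
f' = 427 × (348 + 2)/(348 + 20.9) = 427 × 350/368.9 ≈ 405 Hz.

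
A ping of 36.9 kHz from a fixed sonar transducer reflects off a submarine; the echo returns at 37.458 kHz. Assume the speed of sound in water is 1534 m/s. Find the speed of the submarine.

Double Doppler shift off a moving reflector: f₂ = f₀ · (v + u)/(v − u) (u > 0 toward emitter).
Rearranging, u = v · (f₂ − f₀)/(f₂ + f₀) = 1534 × 0.558/74.358 ≈ 11.5 m/s.
So the submarine is moving at 11.5 m/s toward the emitter.

11.5 m/s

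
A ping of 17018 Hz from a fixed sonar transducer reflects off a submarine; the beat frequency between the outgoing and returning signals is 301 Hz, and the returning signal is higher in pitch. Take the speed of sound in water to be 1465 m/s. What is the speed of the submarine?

12.8 m/s

Double Doppler shift off a moving reflector: f₂ = f₀ · (v + u)/(v − u) (u > 0 toward emitter).
Returning signal is higher, so f₂ = f₀ + Δf = 17018 + 301 = 17319 Hz.
Rearranging, u = v · (f₂ − f₀)/(f₂ + f₀) = 1465 × 301/34337 ≈ 12.8 m/s.
So the submarine is moving at 12.8 m/s toward the emitter.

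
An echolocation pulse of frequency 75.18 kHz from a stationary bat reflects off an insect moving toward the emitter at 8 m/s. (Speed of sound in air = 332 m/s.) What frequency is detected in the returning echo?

78.9 kHz

The insect first receives the wave as a moving observer: f₁ = f₀ · (v + u)/v = 75.18 × (332 + 8)/332 ≈ 77.0 kHz.
On reflection it acts as a source moving toward the stationary detector: f₂ = f₁ · v/(v − u) = 77.0 × 332/324 ≈ 78.9 kHz.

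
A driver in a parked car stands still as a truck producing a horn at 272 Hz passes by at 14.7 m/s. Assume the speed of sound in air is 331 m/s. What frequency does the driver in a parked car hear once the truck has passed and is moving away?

260 Hz

Receding: f₂ = f · v/(v + v_s) = 272 × 331/345.7 ≈ 260 Hz.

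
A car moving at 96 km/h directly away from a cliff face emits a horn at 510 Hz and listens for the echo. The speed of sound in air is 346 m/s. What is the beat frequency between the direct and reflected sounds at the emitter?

96 km/h = 26.67 m/s.
The cliff face receives the sound from a moving source: f₁ = f₀ · v/(v + v_e) = 510 × 346/372.67 ≈ 473.5 Hz.
On the return leg the car is a moving observer: f₂ = f₁ · (v − v_e)/v = 473.5 × 319.33/346 ≈ 437.0 Hz.
Equivalently f₂ = f₀ · (v − v_e)/(v + v_e).
Beat against the emitted tone: |f₂ − f₀| = 2v_e·f₀/(v + v_e) = 2 × 26.67 × 510/372.67 ≈ 73 Hz.

73 Hz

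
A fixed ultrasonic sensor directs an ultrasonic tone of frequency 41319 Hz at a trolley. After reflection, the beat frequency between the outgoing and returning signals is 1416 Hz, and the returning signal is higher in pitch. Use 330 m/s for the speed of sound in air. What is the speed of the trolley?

5.6 m/s

Double Doppler shift off a moving reflector: f₂ = f₀ · (v + u)/(v − u) (u > 0 toward emitter).
Returning signal is higher, so f₂ = f₀ + Δf = 41319 + 1416 = 42735 Hz.
Rearranging, u = v · (f₂ − f₀)/(f₂ + f₀) = 330 × 1416/84054 ≈ 5.6 m/s.
So the trolley is moving at 5.6 m/s toward the emitter.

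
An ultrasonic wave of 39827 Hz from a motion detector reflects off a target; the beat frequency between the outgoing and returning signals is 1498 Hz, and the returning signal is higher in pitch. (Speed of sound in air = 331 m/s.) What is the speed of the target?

6.1 m/s

Double Doppler shift off a moving reflector: f₂ = f₀ · (v + u)/(v − u) (u > 0 toward emitter).
Returning signal is higher, so f₂ = f₀ + Δf = 39827 + 1498 = 41325 Hz.
Rearranging, u = v · (f₂ − f₀)/(f₂ + f₀) = 331 × 1498/81152 ≈ 6.1 m/s.
So the target is moving at 6.1 m/s toward the emitter.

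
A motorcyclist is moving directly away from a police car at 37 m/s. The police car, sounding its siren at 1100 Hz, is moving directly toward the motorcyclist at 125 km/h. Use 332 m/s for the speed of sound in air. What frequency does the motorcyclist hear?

125 km/h = 34.72 m/s.
General Doppler shift: f' = f · (v − v_o)/(v − v_s).
f' = 1100 × (332 − 37)/(332 − 34.72) = 1100 × 295/297.28 ≈ 1092 Hz.

1092 Hz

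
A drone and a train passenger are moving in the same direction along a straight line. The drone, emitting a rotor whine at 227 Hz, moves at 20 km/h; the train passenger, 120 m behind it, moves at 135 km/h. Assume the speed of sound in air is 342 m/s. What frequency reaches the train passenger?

20 km/h = 5.556 m/s; 135 km/h = 37.5 m/s.
The train passenger is behind, so the drone is moving away from it while the train passenger is moving toward the drone.
General Doppler shift: f' = f · (v + v_o)/(v + v_s).
f' = 227 × (342 + 37.5)/(342 + 5.556) = 227 × 379.5/347.56 ≈ 248 Hz.

248 Hz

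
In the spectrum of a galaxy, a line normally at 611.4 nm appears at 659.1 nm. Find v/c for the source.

λ'/λ₀ = 1.0780 > 1 (redshift), so the source is receding.
λ'/λ₀ = √((1 + β)/(1 − β)) for a receding source ⇒ β = (r² − 1)/(r² + 1) with r = λ'/λ₀.
β = (1.1621 − 1)/(1.1621 + 1) ≈ 0.075.

0.075c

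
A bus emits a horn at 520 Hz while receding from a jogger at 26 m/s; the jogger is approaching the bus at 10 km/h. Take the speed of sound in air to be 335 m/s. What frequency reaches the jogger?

10 km/h = 2.778 m/s.
With source receding and observer approaching, f' = f · (v + v_o)/(v + v_s).
f' = 520 × (335 + 2.778)/(335 + 26) = 520 × 337.78/361 ≈ 487 Hz.

487 Hz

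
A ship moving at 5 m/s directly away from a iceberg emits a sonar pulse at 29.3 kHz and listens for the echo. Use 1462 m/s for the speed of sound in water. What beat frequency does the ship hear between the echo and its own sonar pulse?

The iceberg receives the sound from a moving source: f₁ = f₀ · v/(v + v_e) = 29.3 × 1462/1467 ≈ 29.2001 kHz.
On the return leg the ship is a moving observer: f₂ = f₁ · (v − v_e)/v = 29.2001 × 1457/1462 ≈ 29.1003 kHz.
Equivalently f₂ = f₀ · (v − v_e)/(v + v_e).
Beat against the emitted tone (with f₀ = 29300 Hz): |f₂ − f₀| = 2v_e·f₀/(v + v_e) = 2 × 5 × 29300/1467 ≈ 200 Hz.

200 Hz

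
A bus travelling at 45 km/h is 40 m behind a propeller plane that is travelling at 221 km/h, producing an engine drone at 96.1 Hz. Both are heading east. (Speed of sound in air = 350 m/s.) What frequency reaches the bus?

85 Hz

221 km/h = 61.39 m/s; 45 km/h = 12.5 m/s.
The bus is behind, so the propeller plane is moving away from it while the bus is moving toward the propeller plane.
General Doppler shift: f' = f · (v + v_o)/(v + v_s).
f' = 96.1 × (350 + 12.5)/(350 + 61.39) = 96.1 × 362.5/411.39 ≈ 85 Hz.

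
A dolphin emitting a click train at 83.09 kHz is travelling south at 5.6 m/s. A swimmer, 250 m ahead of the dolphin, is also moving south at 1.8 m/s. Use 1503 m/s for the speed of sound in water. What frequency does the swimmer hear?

83.3 kHz

The swimmer is ahead, so the dolphin is moving toward it while the swimmer is moving away from the dolphin.
With source approaching and observer receding, f' = f · (v − v_o)/(v − v_s).
f' = 83.09 × (1503 − 1.8)/(1503 − 5.6) = 83.09 × 1501.2/1497.4 ≈ 83.3 kHz.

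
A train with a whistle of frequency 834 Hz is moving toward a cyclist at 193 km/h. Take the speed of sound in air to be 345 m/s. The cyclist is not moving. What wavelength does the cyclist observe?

193 km/h = 53.61 m/s.
Only the source moves, toward the listener, so f' = f · v/(v − v_s).
f' = 834 × 345/(345 − 53.61) ≈ 987 Hz.
λ' = v/f' = 345/987.443 ≈ 34.9 cm.

34.9 cm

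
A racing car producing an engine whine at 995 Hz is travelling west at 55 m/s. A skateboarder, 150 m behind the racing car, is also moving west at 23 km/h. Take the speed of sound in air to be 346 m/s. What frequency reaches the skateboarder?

874 Hz

23 km/h = 6.389 m/s.
The skateboarder is behind, so the racing car is moving away from it while the skateboarder is moving toward the racing car.
General Doppler shift: f' = f · (v + v_o)/(v + v_s).
f' = 995 × (346 + 6.389)/(346 + 55) = 995 × 352.39/401 ≈ 874 Hz.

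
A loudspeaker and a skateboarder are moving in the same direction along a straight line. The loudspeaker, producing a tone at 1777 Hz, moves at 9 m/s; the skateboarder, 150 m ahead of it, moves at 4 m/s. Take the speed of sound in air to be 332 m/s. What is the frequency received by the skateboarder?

1805 Hz

The skateboarder is ahead, so the loudspeaker is moving toward it while the skateboarder is moving away from the loudspeaker.
General Doppler shift: f' = f · (v − v_o)/(v − v_s).
f' = 1777 × (332 − 4)/(332 − 9) = 1777 × 328/323 ≈ 1805 Hz.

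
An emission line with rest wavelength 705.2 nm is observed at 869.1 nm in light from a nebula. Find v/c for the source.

λ'/λ₀ = 1.2324 > 1 (redshift), so the source is receding.
λ'/λ₀ = √((1 + β)/(1 − β)) for a receding source ⇒ β = (r² − 1)/(r² + 1) with r = λ'/λ₀.
β = (1.5189 − 1)/(1.5189 + 1) ≈ 0.206.

0.206c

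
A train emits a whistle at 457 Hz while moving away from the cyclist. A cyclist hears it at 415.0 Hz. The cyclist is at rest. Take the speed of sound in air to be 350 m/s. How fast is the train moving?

f' = f · v/(v + v_s) ⇒ v_s = v · |1 − f/f'|.
v_s = 350 × |1 − 457/415.0| = 350 × 0.1012 ≈ 35 m/s.

35 m/s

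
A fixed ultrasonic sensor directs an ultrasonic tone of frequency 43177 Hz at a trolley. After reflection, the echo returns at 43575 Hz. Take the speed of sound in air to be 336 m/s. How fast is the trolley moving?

1.54 m/s

Double Doppler shift off a moving reflector: f₂ = f₀ · (v + u)/(v − u) (u > 0 toward emitter).
Rearranging, u = v · (f₂ − f₀)/(f₂ + f₀) = 336 × 398/86752 ≈ 1.54 m/s.
So the trolley is moving at 1.54 m/s toward the emitter.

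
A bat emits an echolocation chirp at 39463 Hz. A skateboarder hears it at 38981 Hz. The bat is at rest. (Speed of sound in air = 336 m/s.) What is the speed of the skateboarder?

f' < f, so the skateboarder is receding.
f' = f · (v − v_o)/v ⇒ v_o = v · |f'/f − 1|.
v_o = 336 × |38981/39463 − 1| = 336 × 0.01221 ≈ 4.1 m/s.

4.1 m/s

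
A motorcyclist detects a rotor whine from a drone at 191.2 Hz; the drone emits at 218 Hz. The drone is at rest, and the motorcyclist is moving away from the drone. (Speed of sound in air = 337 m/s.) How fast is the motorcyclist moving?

f' = f · (v − v_o)/v ⇒ v_o = v · |f'/f − 1|.
v_o = 337 × |191.2/218 − 1| = 337 × 0.1229 ≈ 41 m/s.

41 m/s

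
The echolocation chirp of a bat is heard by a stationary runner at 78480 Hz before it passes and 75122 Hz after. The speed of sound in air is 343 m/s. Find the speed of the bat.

7.5 m/s

f₁/f₂ = (v + v_s)/(v − v_s), so v_s = v · (f₁ − f₂)/(f₁ + f₂).
v_s = 343 × (78480 − 75122)/(78480 + 75122) = 343 × 3358/153602 ≈ 7.5 m/s.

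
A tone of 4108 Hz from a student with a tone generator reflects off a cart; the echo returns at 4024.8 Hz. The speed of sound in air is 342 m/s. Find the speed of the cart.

3.5 m/s

Double Doppler shift off a moving reflector: f₂ = f₀ · (v + u)/(v − u) (u > 0 toward emitter).
Rearranging, u = v · (f₂ − f₀)/(f₂ + f₀) = 342 × -83.2/8132.8 ≈ -3.5 m/s.
So the cart is moving at 3.5 m/s away from the emitter.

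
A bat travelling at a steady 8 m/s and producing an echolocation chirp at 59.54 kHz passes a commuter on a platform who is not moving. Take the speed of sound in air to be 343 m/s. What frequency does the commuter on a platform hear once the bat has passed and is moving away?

58.2 kHz

Receding: f₂ = f · v/(v + v_s) = 59.54 × 343/351 ≈ 58.2 kHz.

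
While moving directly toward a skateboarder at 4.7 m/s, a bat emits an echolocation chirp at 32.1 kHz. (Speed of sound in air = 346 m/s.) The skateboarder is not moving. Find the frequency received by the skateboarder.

32.5 kHz

Only the source moves, toward the listener, so f' = f · v/(v − v_s).
f' = 32.1 × 346/(346 − 4.7) = 32.1 × 346/341.3 ≈ 32.5 kHz.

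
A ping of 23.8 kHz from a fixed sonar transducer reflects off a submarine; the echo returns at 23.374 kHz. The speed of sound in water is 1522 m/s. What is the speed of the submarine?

13.7 m/s

Double Doppler shift off a moving reflector: f₂ = f₀ · (v + u)/(v − u) (u > 0 toward emitter).
Rearranging, u = v · (f₂ − f₀)/(f₂ + f₀) = 1522 × -0.426/47.174 ≈ -13.7 m/s.
So the submarine is moving at 13.7 m/s away from the emitter.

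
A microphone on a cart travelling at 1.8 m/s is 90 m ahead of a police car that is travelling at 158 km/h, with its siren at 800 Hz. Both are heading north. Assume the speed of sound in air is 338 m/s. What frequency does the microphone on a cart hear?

914 Hz

158 km/h = 43.89 m/s.
The microphone on a cart is ahead, so the police car is moving toward it while the microphone on a cart is moving away from the police car.
With source approaching and observer receding, f' = f · (v − v_o)/(v − v_s).
f' = 800 × (338 − 1.8)/(338 − 43.89) = 800 × 336.2/294.11 ≈ 914 Hz.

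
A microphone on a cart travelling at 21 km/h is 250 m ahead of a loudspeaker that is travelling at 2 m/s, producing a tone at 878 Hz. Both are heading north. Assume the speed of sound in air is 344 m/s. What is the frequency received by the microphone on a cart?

21 km/h = 5.833 m/s.
The microphone on a cart is ahead, so the loudspeaker is moving toward it while the microphone on a cart is moving away from the loudspeaker.
General Doppler shift: f' = f · (v − v_o)/(v − v_s).
f' = 878 × (344 − 5.833)/(344 − 2) = 878 × 338.17/342 ≈ 868 Hz.

868 Hz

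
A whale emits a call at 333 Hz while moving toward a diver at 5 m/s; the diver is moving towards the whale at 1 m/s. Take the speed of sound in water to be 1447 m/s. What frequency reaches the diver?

334 Hz

Both move, so f' = f · (v + v_o)/(v − v_s).
f' = 333 × (1447 + 1)/(1447 − 5) = 333 × 1448/1442 ≈ 334 Hz.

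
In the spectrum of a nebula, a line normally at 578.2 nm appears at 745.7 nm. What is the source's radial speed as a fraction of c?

λ'/λ₀ = 1.2897 > 1 (redshift), so the source is receding.
λ'/λ₀ = √((1 + β)/(1 − β)) for a receding source ⇒ β = (r² − 1)/(r² + 1) with r = λ'/λ₀.
β = (1.6633 − 1)/(1.6633 + 1) ≈ 0.249.

0.249c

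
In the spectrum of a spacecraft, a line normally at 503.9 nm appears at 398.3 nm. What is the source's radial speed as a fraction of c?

λ'/λ₀ = 0.7904 < 1 (blueshift), so the source is approaching.
λ'/λ₀ = √((1 − β)/(1 + β)) for an approaching source ⇒ β = (1 − r²)/(1 + r²) with r = λ'/λ₀.
β = (1 − 0.6248)/(1 + 0.6248) ≈ 0.231.

0.231c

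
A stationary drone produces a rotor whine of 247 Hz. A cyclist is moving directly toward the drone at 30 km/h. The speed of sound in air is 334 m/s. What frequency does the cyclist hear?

30 km/h = 8.333 m/s.
Only the observer moves, toward the source, so f' = f · (v + v_o)/v.
f' = 247 × (334 + 8.333)/334 = 247 × 342.33/334 ≈ 253 Hz.

253 Hz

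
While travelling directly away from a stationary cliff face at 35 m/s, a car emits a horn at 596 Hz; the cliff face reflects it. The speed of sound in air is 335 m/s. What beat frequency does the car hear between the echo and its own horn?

113 Hz

The cliff face receives the sound from a moving source: f₁ = f₀ · v/(v + v_e) = 596 × 335/370 ≈ 539.6 Hz.
On the return leg the car is a moving observer: f₂ = f₁ · (v − v_e)/v = 539.6 × 300/335 ≈ 483.2 Hz.
Equivalently f₂ = f₀ · (v − v_e)/(v + v_e).
Beat against the emitted tone: |f₂ − f₀| = 2v_e·f₀/(v + v_e) = 2 × 35 × 596/370 ≈ 113 Hz.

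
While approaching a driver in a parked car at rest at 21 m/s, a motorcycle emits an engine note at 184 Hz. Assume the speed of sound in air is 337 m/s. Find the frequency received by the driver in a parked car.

With the source moving toward a stationary observer, f' = f · v/(v − v_s).
f' = 184 × 337/(337 − 21) = 184 × 337/316 ≈ 196 Hz.

196 Hz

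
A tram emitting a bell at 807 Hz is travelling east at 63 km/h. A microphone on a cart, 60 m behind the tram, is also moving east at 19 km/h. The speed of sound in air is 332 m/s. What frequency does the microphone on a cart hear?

63 km/h = 17.5 m/s; 19 km/h = 5.278 m/s.
The microphone on a cart is behind, so the tram is moving away from it while the microphone on a cart is moving toward the tram.
General Doppler shift: f' = f · (v + v_o)/(v + v_s).
f' = 807 × (332 + 5.278)/(332 + 17.5) = 807 × 337.28/349.5 ≈ 779 Hz.

779 Hz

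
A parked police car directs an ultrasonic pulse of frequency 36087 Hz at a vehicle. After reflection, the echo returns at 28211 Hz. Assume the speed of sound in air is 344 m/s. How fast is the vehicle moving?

Double Doppler shift off a moving reflector: f₂ = f₀ · (v + u)/(v − u) (u > 0 toward emitter).
Rearranging, u = v · (f₂ − f₀)/(f₂ + f₀) = 344 × -7876/64298 ≈ -42 m/s.
So the vehicle is moving at 42 m/s away from the emitter.

42 m/s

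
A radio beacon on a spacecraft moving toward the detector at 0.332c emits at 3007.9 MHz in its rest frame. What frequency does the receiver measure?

Relativistic Doppler for frequency: f' = f₀ · √((1 + β)/(1 − β)).
f' = 3007.9 × √(1.3320/0.6680) = 3007.9 × 1.41209 ≈ 4247.4 MHz.

4247.4 MHz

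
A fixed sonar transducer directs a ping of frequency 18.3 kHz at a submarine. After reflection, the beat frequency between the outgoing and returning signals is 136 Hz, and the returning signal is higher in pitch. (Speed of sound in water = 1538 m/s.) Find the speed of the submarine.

5.7 m/s

Double Doppler shift off a moving reflector: f₂ = f₀ · (v + u)/(v − u) (u > 0 toward emitter).
Returning signal is higher, so f₂ = f₀ + Δf = 18300 + 136 = 18436 Hz.
Rearranging, u = v · (f₂ − f₀)/(f₂ + f₀) = 1538 × 136/36736 ≈ 5.7 m/s.
So the submarine is moving at 5.7 m/s toward the emitter.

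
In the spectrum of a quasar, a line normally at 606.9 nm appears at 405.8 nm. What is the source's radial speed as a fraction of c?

0.382

λ'/λ₀ = 0.6686 < 1 (blueshift), so the source is approaching.
λ'/λ₀ = √((1 − β)/(1 + β)) for an approaching source ⇒ β = (1 − r²)/(1 + r²) with r = λ'/λ₀.
β = (1 − 0.4471)/(1 + 0.4471) ≈ 0.382.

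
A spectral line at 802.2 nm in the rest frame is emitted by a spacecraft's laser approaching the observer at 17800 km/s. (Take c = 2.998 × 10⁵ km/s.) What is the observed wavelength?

755.9 nm

β = v/c = 17800/299800 = 0.0594.
Relativistic Doppler for wavelength: λ' = λ₀ · √((1 − β)/(1 + β)).
λ' = 802.2 × √(0.9406/1.0594) = 802.2 × 0.94229 ≈ 755.9 nm.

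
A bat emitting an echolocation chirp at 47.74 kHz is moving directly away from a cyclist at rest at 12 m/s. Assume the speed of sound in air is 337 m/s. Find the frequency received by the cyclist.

46.1 kHz

Only the source moves, away from the listener, so f' = f · v/(v + v_s).
f' = 47.74 × 337/(337 + 12) = 47.74 × 337/349 ≈ 46.1 kHz.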